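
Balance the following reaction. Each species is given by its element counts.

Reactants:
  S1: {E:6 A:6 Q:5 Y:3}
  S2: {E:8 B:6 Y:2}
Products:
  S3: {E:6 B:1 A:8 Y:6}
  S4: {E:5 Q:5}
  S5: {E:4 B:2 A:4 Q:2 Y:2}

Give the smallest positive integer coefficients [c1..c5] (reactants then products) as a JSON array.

E: 6·6+2·8 = 52 | 2·6+4·5+5·4 = 52
B: 6·0+2·6 = 12 | 2·1+4·0+5·2 = 12
A: 6·6+2·0 = 36 | 2·8+4·0+5·4 = 36
Q: 6·5+2·0 = 30 | 2·0+4·5+5·2 = 30
Y: 6·3+2·2 = 22 | 2·6+4·0+5·2 = 22
gcd(6,2,2,4,5) = 1

Coefficients: [6, 2, 2, 4, 5]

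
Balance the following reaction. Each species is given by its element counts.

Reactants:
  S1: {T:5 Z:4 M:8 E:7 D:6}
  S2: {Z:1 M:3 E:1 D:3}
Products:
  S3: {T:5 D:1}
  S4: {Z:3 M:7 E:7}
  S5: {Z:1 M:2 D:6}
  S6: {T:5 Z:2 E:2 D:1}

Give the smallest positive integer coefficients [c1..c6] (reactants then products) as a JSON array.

Coefficients: [6, 2, 5, 6, 6, 1]

T: 6·5+2·0 = 30 | 5·5+6·0+6·0+1·5 = 30
Z: 6·4+2·1 = 26 | 5·0+6·3+6·1+1·2 = 26
M: 6·8+2·3 = 54 | 5·0+6·7+6·2+1·0 = 54
E: 6·7+2·1 = 44 | 5·0+6·7+6·0+1·2 = 44
D: 6·6+2·3 = 42 | 5·1+6·0+6·6+1·1 = 42
gcd(6,2,5,6,6,1) = 1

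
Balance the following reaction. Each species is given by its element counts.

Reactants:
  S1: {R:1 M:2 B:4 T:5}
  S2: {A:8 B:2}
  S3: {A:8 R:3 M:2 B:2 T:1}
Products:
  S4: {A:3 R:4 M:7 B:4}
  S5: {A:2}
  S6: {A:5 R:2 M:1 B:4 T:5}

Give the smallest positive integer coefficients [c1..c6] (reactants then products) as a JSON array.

A: 5·0+1·8+5·8 = 48 | 2·3+6·2+6·5 = 48
R: 5·1+1·0+5·3 = 20 | 2·4+6·0+6·2 = 20
M: 5·2+1·0+5·2 = 20 | 2·7+6·0+6·1 = 20
B: 5·4+1·2+5·2 = 32 | 2·4+6·0+6·4 = 32
T: 5·5+1·0+5·1 = 30 | 2·0+6·0+6·5 = 30
gcd(5,1,5,2,6,6) = 1

Coefficients: [5, 1, 5, 2, 6, 6]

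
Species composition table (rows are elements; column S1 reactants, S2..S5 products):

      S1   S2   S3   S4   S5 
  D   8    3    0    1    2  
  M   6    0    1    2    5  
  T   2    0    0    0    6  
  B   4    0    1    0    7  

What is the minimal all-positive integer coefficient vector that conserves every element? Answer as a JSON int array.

Coefficients: [3, 6, 5, 4, 1]

D: 3·8 = 24 | 6·3+5·0+4·1+1·2 = 24
M: 3·6 = 18 | 6·0+5·1+4·2+1·5 = 18
T: 3·2 = 6 | 6·0+5·0+4·0+1·6 = 6
B: 3·4 = 12 | 6·0+5·1+4·0+1·7 = 12
gcd(3,6,5,4,1) = 1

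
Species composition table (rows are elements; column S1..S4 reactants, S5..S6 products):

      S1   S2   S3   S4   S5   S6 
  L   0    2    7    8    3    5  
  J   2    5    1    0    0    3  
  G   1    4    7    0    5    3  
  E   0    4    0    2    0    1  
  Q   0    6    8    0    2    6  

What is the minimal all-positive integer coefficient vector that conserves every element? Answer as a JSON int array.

Coefficients: [4, 1, 5, 1, 5, 6]

L: 4·0+1·2+5·7+1·8 = 45 | 5·3+6·5 = 45
J: 4·2+1·5+5·1+1·0 = 18 | 5·0+6·3 = 18
G: 4·1+1·4+5·7+1·0 = 43 | 5·5+6·3 = 43
E: 4·0+1·4+5·0+1·2 = 6 | 5·0+6·1 = 6
Q: 4·0+1·6+5·8+1·0 = 46 | 5·2+6·6 = 46
gcd(4,1,5,1,5,6) = 1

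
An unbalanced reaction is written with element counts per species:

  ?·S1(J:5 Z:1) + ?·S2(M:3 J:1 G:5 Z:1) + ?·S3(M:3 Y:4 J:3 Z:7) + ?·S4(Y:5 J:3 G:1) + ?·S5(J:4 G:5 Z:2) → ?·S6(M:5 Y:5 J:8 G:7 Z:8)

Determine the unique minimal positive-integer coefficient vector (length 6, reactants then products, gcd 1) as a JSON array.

M: 2·0+5·3+5·3+2·0+3·0 = 30 | 6·5 = 30
Y: 2·0+5·0+5·4+2·5+3·0 = 30 | 6·5 = 30
J: 2·5+5·1+5·3+2·3+3·4 = 48 | 6·8 = 48
G: 2·0+5·5+5·0+2·1+3·5 = 42 | 6·7 = 42
Z: 2·1+5·1+5·7+2·0+3·2 = 48 | 6·8 = 48
gcd(2,5,5,2,3,6) = 1

Coefficients: [2, 5, 5, 2, 3, 6]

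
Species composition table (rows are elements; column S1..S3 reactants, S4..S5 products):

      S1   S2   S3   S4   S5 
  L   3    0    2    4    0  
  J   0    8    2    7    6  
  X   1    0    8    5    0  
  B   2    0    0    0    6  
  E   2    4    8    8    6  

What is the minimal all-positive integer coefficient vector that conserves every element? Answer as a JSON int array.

L: 6·3+6·0+3·2 = 24 | 6·4+2·0 = 24
J: 6·0+6·8+3·2 = 54 | 6·7+2·6 = 54
X: 6·1+6·0+3·8 = 30 | 6·5+2·0 = 30
B: 6·2+6·0+3·0 = 12 | 6·0+2·6 = 12
E: 6·2+6·4+3·8 = 60 | 6·8+2·6 = 60
gcd(6,6,3,6,2) = 1

Coefficients: [6, 6, 3, 6, 2]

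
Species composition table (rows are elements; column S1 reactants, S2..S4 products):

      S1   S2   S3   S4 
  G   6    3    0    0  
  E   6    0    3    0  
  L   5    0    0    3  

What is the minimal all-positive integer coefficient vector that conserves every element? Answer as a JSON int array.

Coefficients: [3, 6, 6, 5]

G: 3·6 = 18 | 6·3+6·0+5·0 = 18
E: 3·6 = 18 | 6·0+6·3+5·0 = 18
L: 3·5 = 15 | 6·0+6·0+5·3 = 15
gcd(3,6,6,5) = 1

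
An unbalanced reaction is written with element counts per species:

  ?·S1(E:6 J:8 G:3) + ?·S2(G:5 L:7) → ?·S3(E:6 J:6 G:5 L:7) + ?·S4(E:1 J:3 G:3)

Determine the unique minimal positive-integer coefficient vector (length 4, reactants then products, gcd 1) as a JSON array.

E: 6·6+5·0 = 36 | 5·6+6·1 = 36
J: 6·8+5·0 = 48 | 5·6+6·3 = 48
G: 6·3+5·5 = 43 | 5·5+6·3 = 43
L: 6·0+5·7 = 35 | 5·7+6·0 = 35
gcd(6,5,5,6) = 1

Coefficients: [6, 5, 5, 6]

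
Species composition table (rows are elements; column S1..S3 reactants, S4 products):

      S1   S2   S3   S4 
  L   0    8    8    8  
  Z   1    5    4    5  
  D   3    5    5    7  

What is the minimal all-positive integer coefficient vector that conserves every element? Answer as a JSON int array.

Coefficients: [2, 1, 2, 3]

L: 2·0+1·8+2·8 = 24 | 3·8 = 24
Z: 2·1+1·5+2·4 = 15 | 3·5 = 15
D: 2·3+1·5+2·5 = 21 | 3·7 = 21
gcd(2,1,2,3) = 1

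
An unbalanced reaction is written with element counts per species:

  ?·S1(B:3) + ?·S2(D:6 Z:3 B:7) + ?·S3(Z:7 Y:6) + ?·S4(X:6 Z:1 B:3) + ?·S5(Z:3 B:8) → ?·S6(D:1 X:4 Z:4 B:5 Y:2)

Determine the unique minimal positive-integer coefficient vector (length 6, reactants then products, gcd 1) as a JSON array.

D: 1·0+1·6+2·0+4·0+1·0 = 6 | 6·1 = 6
X: 1·0+1·0+2·0+4·6+1·0 = 24 | 6·4 = 24
Z: 1·0+1·3+2·7+4·1+1·3 = 24 | 6·4 = 24
B: 1·3+1·7+2·0+4·3+1·8 = 30 | 6·5 = 30
Y: 1·0+1·0+2·6+4·0+1·0 = 12 | 6·2 = 12
gcd(1,1,2,4,1,6) = 1

Coefficients: [1, 1, 2, 4, 1, 6]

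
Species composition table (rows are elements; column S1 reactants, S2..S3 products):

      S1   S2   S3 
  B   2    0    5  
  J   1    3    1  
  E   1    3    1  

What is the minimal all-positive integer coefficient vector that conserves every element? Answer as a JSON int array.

Coefficients: [5, 1, 2]

B: 5·2 = 10 | 1·0+2·5 = 10
J: 5·1 = 5 | 1·3+2·1 = 5
E: 5·1 = 5 | 1·3+2·1 = 5
gcd(5,1,2) = 1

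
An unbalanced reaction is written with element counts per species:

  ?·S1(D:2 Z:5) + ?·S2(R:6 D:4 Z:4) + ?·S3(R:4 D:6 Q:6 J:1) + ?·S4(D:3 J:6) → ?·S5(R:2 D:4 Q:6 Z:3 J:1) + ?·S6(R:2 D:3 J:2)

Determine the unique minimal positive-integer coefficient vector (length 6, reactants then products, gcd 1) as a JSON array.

R: 1·0+1·6+3·4+2·0 = 18 | 3·2+6·2 = 18
D: 1·2+1·4+3·6+2·3 = 30 | 3·4+6·3 = 30
Q: 1·0+1·0+3·6+2·0 = 18 | 3·6+6·0 = 18
Z: 1·5+1·4+3·0+2·0 = 9 | 3·3+6·0 = 9
J: 1·0+1·0+3·1+2·6 = 15 | 3·1+6·2 = 15
gcd(1,1,3,2,3,6) = 1

Coefficients: [1, 1, 3, 2, 3, 6]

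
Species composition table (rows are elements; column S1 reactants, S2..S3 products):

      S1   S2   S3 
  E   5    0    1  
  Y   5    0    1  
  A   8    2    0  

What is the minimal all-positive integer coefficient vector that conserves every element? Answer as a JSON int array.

Coefficients: [1, 4, 5]

E: 1·5 = 5 | 4·0+5·1 = 5
Y: 1·5 = 5 | 4·0+5·1 = 5
A: 1·8 = 8 | 4·2+5·0 = 8
gcd(1,4,5) = 1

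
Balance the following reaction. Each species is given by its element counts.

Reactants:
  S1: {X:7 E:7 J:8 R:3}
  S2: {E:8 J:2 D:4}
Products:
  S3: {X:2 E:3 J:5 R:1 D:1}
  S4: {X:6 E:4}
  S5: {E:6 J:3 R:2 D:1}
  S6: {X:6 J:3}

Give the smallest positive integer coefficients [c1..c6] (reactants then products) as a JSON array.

X: 6·7+3·0 = 42 | 6·2+3·6+6·0+2·6 = 42
E: 6·7+3·8 = 66 | 6·3+3·4+6·6+2·0 = 66
J: 6·8+3·2 = 54 | 6·5+3·0+6·3+2·3 = 54
R: 6·3+3·0 = 18 | 6·1+3·0+6·2+2·0 = 18
D: 6·0+3·4 = 12 | 6·1+3·0+6·1+2·0 = 12
gcd(6,3,6,3,6,2) = 1

Coefficients: [6, 3, 6, 3, 6, 2]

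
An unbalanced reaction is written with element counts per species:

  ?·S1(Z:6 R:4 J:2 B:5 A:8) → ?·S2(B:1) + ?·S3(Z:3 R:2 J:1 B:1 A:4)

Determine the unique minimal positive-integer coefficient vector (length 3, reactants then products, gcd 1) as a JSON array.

Coefficients: [1, 3, 2]

Z: 1·6 = 6 | 3·0+2·3 = 6
R: 1·4 = 4 | 3·0+2·2 = 4
J: 1·2 = 2 | 3·0+2·1 = 2
B: 1·5 = 5 | 3·1+2·1 = 5
A: 1·8 = 8 | 3·0+2·4 = 8
gcd(1,3,2) = 1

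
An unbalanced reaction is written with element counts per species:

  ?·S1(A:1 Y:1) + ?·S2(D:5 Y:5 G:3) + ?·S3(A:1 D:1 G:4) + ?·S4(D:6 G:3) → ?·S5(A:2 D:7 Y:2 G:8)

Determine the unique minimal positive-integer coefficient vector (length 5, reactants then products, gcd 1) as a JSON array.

Coefficients: [3, 1, 5, 3, 4]

A: 3·1+1·0+5·1+3·0 = 8 | 4·2 = 8
D: 3·0+1·5+5·1+3·6 = 28 | 4·7 = 28
Y: 3·1+1·5+5·0+3·0 = 8 | 4·2 = 8
G: 3·0+1·3+5·4+3·3 = 32 | 4·8 = 32
gcd(3,1,5,3,4) = 1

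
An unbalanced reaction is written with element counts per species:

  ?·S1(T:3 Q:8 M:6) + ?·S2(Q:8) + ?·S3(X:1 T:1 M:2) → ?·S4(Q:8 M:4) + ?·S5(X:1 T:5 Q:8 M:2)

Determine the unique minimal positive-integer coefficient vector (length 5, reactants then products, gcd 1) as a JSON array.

X: 4·0+5·0+3·1 = 3 | 6·0+3·1 = 3
T: 4·3+5·0+3·1 = 15 | 6·0+3·5 = 15
Q: 4·8+5·8+3·0 = 72 | 6·8+3·8 = 72
M: 4·6+5·0+3·2 = 30 | 6·4+3·2 = 30
gcd(4,5,3,6,3) = 1

Coefficients: [4, 5, 3, 6, 3]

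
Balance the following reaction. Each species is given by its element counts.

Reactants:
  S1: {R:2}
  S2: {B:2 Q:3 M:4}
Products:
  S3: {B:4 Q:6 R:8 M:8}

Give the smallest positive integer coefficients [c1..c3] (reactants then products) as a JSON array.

B: 4·0+2·2 = 4 | 1·4 = 4
Q: 4·0+2·3 = 6 | 1·6 = 6
R: 4·2+2·0 = 8 | 1·8 = 8
M: 4·0+2·4 = 8 | 1·8 = 8
gcd(4,2,1) = 1

Coefficients: [4, 2, 1]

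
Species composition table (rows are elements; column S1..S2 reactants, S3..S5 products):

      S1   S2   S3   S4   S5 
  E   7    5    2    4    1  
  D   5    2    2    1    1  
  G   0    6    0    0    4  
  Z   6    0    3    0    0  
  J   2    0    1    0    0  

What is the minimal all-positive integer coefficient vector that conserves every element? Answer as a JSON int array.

E: 3·7+2·5 = 31 | 6·2+4·4+3·1 = 31
D: 3·5+2·2 = 19 | 6·2+4·1+3·1 = 19
G: 3·0+2·6 = 12 | 6·0+4·0+3·4 = 12
Z: 3·6+2·0 = 18 | 6·3+4·0+3·0 = 18
J: 3·2+2·0 = 6 | 6·1+4·0+3·0 = 6
gcd(3,2,6,4,3) = 1

Coefficients: [3, 2, 6, 4, 3]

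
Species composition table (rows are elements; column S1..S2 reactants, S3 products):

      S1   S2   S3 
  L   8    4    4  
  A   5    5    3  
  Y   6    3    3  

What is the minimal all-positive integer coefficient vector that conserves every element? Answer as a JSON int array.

L: 2·8+1·4 = 20 | 5·4 = 20
A: 2·5+1·5 = 15 | 5·3 = 15
Y: 2·6+1·3 = 15 | 5·3 = 15
gcd(2,1,5) = 1

Coefficients: [2, 1, 5]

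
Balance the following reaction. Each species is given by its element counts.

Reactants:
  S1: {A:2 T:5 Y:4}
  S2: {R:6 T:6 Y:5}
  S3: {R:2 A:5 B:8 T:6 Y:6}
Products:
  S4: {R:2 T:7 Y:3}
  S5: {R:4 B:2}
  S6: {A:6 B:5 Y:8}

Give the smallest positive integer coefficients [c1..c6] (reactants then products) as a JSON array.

R: 1·0+3·6+2·2 = 22 | 5·2+3·4+2·0 = 22
A: 1·2+3·0+2·5 = 12 | 5·0+3·0+2·6 = 12
B: 1·0+3·0+2·8 = 16 | 5·0+3·2+2·5 = 16
T: 1·5+3·6+2·6 = 35 | 5·7+3·0+2·0 = 35
Y: 1·4+3·5+2·6 = 31 | 5·3+3·0+2·8 = 31
gcd(1,3,2,5,3,2) = 1

Coefficients: [1, 3, 2, 5, 3, 2]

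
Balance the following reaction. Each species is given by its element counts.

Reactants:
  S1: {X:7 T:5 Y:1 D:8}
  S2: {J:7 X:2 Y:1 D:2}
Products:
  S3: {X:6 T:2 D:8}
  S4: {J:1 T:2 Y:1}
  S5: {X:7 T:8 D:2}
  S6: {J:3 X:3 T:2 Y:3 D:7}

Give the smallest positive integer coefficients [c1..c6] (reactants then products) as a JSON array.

J: 6·0+1·7 = 7 | 4·0+1·1+2·0+2·3 = 7
X: 6·7+1·2 = 44 | 4·6+1·0+2·7+2·3 = 44
T: 6·5+1·0 = 30 | 4·2+1·2+2·8+2·2 = 30
Y: 6·1+1·1 = 7 | 4·0+1·1+2·0+2·3 = 7
D: 6·8+1·2 = 50 | 4·8+1·0+2·2+2·7 = 50
gcd(6,1,4,1,2,2) = 1

Coefficients: [6, 1, 4, 1, 2, 2]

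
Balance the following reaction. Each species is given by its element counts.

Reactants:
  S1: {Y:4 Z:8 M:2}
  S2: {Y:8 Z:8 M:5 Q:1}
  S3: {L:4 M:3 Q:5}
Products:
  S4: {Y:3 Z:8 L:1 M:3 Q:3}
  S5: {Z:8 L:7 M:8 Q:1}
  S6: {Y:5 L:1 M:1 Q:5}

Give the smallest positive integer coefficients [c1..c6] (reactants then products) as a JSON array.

Coefficients: [4, 1, 5, 3, 2, 3]

Y: 4·4+1·8+5·0 = 24 | 3·3+2·0+3·5 = 24
Z: 4·8+1·8+5·0 = 40 | 3·8+2·8+3·0 = 40
L: 4·0+1·0+5·4 = 20 | 3·1+2·7+3·1 = 20
M: 4·2+1·5+5·3 = 28 | 3·3+2·8+3·1 = 28
Q: 4·0+1·1+5·5 = 26 | 3·3+2·1+3·5 = 26
gcd(4,1,5,3,2,3) = 1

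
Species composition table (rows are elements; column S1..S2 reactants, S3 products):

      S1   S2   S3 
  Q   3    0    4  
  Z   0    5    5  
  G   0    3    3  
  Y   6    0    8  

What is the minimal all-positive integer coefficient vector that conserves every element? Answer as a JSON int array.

Coefficients: [4, 3, 3]

Q: 4·3+3·0 = 12 | 3·4 = 12
Z: 4·0+3·5 = 15 | 3·5 = 15
G: 4·0+3·3 = 9 | 3·3 = 9
Y: 4·6+3·0 = 24 | 3·8 = 24
gcd(4,3,3) = 1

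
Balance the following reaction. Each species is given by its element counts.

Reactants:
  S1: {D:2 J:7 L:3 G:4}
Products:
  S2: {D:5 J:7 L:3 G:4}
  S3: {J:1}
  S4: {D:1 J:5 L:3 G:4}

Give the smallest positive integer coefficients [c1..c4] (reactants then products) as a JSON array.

Coefficients: [4, 1, 6, 3]

D: 4·2 = 8 | 1·5+6·0+3·1 = 8
J: 4·7 = 28 | 1·7+6·1+3·5 = 28
L: 4·3 = 12 | 1·3+6·0+3·3 = 12
G: 4·4 = 16 | 1·4+6·0+3·4 = 16
gcd(4,1,6,3) = 1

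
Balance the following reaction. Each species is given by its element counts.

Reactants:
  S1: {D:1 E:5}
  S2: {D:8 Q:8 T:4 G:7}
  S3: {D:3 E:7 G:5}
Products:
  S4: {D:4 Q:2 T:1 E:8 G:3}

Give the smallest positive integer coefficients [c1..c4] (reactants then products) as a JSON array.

Coefficients: [5, 1, 1, 4]

D: 5·1+1·8+1·3 = 16 | 4·4 = 16
Q: 5·0+1·8+1·0 = 8 | 4·2 = 8
T: 5·0+1·4+1·0 = 4 | 4·1 = 4
E: 5·5+1·0+1·7 = 32 | 4·8 = 32
G: 5·0+1·7+1·5 = 12 | 4·3 = 12
gcd(5,1,1,4) = 1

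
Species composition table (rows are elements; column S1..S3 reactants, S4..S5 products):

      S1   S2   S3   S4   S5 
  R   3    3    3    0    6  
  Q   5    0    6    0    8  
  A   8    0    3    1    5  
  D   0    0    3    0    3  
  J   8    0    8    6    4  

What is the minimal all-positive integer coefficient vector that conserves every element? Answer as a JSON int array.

Coefficients: [2, 3, 5, 6, 5]

R: 2·3+3·3+5·3 = 30 | 6·0+5·6 = 30
Q: 2·5+3·0+5·6 = 40 | 6·0+5·8 = 40
A: 2·8+3·0+5·3 = 31 | 6·1+5·5 = 31
D: 2·0+3·0+5·3 = 15 | 6·0+5·3 = 15
J: 2·8+3·0+5·8 = 56 | 6·6+5·4 = 56
gcd(2,3,5,6,5) = 1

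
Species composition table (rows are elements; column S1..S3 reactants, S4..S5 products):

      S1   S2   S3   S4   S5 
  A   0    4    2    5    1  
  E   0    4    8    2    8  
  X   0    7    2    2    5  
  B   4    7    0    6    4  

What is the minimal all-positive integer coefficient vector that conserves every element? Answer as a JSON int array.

Coefficients: [5, 4, 5, 4, 6]

A: 5·0+4·4+5·2 = 26 | 4·5+6·1 = 26
E: 5·0+4·4+5·8 = 56 | 4·2+6·8 = 56
X: 5·0+4·7+5·2 = 38 | 4·2+6·5 = 38
B: 5·4+4·7+5·0 = 48 | 4·6+6·4 = 48
gcd(5,4,5,4,6) = 1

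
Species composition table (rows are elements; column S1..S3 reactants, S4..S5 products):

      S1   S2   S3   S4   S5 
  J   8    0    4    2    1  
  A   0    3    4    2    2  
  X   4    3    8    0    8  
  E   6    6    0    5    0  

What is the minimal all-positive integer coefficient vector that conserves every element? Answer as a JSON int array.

Coefficients: [1, 4, 2, 6, 4]

J: 1·8+4·0+2·4 = 16 | 6·2+4·1 = 16
A: 1·0+4·3+2·4 = 20 | 6·2+4·2 = 20
X: 1·4+4·3+2·8 = 32 | 6·0+4·8 = 32
E: 1·6+4·6+2·0 = 30 | 6·5+4·0 = 30
gcd(1,4,2,6,4) = 1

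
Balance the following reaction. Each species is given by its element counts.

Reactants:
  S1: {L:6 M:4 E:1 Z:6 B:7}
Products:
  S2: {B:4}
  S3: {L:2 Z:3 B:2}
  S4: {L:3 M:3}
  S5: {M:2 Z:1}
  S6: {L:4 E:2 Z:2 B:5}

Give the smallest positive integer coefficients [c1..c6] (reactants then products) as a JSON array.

L: 4·6 = 24 | 2·0+5·2+2·3+5·0+2·4 = 24
M: 4·4 = 16 | 2·0+5·0+2·3+5·2+2·0 = 16
E: 4·1 = 4 | 2·0+5·0+2·0+5·0+2·2 = 4
Z: 4·6 = 24 | 2·0+5·3+2·0+5·1+2·2 = 24
B: 4·7 = 28 | 2·4+5·2+2·0+5·0+2·5 = 28
gcd(4,2,5,2,5,2) = 1

Coefficients: [4, 2, 5, 2, 5, 2]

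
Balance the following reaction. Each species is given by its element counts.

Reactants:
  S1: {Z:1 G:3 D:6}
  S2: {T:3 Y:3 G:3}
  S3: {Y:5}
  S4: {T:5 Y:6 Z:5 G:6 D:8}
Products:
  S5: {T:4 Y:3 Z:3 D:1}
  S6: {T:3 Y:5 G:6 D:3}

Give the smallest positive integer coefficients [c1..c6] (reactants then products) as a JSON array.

Coefficients: [1, 5, 1, 1, 2, 4]

T: 1·0+5·3+1·0+1·5 = 20 | 2·4+4·3 = 20
Y: 1·0+5·3+1·5+1·6 = 26 | 2·3+4·5 = 26
Z: 1·1+5·0+1·0+1·5 = 6 | 2·3+4·0 = 6
G: 1·3+5·3+1·0+1·6 = 24 | 2·0+4·6 = 24
D: 1·6+5·0+1·0+1·8 = 14 | 2·1+4·3 = 14
gcd(1,5,1,1,2,4) = 1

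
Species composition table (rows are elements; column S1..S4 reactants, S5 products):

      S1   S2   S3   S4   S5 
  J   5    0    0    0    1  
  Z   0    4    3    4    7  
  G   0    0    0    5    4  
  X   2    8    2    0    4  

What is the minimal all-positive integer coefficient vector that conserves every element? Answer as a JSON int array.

Coefficients: [1, 1, 5, 4, 5]

J: 1·5+1·0+5·0+4·0 = 5 | 5·1 = 5
Z: 1·0+1·4+5·3+4·4 = 35 | 5·7 = 35
G: 1·0+1·0+5·0+4·5 = 20 | 5·4 = 20
X: 1·2+1·8+5·2+4·0 = 20 | 5·4 = 20
gcd(1,1,5,4,5) = 1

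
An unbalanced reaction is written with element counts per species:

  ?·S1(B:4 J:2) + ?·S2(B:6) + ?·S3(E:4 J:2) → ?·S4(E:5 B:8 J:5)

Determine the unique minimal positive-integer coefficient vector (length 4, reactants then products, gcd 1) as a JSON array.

E: 5·0+2·0+5·4 = 20 | 4·5 = 20
B: 5·4+2·6+5·0 = 32 | 4·8 = 32
J: 5·2+2·0+5·2 = 20 | 4·5 = 20
gcd(5,2,5,4) = 1

Coefficients: [5, 2, 5, 4]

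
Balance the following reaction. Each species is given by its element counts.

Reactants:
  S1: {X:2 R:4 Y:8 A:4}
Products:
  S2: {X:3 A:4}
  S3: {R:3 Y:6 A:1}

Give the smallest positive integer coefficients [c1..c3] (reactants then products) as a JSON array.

Coefficients: [3, 2, 4]

X: 3·2 = 6 | 2·3+4·0 = 6
R: 3·4 = 12 | 2·0+4·3 = 12
Y: 3·8 = 24 | 2·0+4·6 = 24
A: 3·4 = 12 | 2·4+4·1 = 12
gcd(3,2,4) = 1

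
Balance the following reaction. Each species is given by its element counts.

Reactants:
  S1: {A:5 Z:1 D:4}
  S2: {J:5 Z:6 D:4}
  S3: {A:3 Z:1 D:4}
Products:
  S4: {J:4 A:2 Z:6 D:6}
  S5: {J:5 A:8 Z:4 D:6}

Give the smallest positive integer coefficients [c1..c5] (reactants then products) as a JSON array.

Coefficients: [3, 5, 1, 5, 1]

J: 3·0+5·5+1·0 = 25 | 5·4+1·5 = 25
A: 3·5+5·0+1·3 = 18 | 5·2+1·8 = 18
Z: 3·1+5·6+1·1 = 34 | 5·6+1·4 = 34
D: 3·4+5·4+1·4 = 36 | 5·6+1·6 = 36
gcd(3,5,1,5,1) = 1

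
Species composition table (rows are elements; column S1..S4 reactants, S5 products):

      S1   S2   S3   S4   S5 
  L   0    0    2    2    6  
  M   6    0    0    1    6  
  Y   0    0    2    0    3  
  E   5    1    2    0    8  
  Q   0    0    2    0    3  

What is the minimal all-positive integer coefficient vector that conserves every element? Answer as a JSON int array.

Coefficients: [3, 5, 6, 6, 4]

L: 3·0+5·0+6·2+6·2 = 24 | 4·6 = 24
M: 3·6+5·0+6·0+6·1 = 24 | 4·6 = 24
Y: 3·0+5·0+6·2+6·0 = 12 | 4·3 = 12
E: 3·5+5·1+6·2+6·0 = 32 | 4·8 = 32
Q: 3·0+5·0+6·2+6·0 = 12 | 4·3 = 12
gcd(3,5,6,6,4) = 1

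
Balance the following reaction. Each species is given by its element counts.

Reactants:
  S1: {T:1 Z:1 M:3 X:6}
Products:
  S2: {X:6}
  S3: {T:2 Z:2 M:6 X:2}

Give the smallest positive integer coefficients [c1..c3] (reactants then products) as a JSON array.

Coefficients: [6, 5, 3]

T: 6·1 = 6 | 5·0+3·2 = 6
Z: 6·1 = 6 | 5·0+3·2 = 6
M: 6·3 = 18 | 5·0+3·6 = 18
X: 6·6 = 36 | 5·6+3·2 = 36
gcd(6,5,3) = 1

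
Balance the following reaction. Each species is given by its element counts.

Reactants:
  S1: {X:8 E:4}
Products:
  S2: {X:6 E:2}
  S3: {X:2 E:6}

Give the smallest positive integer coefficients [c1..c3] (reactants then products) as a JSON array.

X: 4·8 = 32 | 5·6+1·2 = 32
E: 4·4 = 16 | 5·2+1·6 = 16
gcd(4,5,1) = 1

Coefficients: [4, 5, 1]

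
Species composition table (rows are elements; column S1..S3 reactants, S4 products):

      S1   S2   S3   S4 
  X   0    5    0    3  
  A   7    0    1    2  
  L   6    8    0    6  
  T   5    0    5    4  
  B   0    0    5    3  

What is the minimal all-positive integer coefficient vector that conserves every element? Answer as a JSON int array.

X: 1·0+3·5+3·0 = 15 | 5·3 = 15
A: 1·7+3·0+3·1 = 10 | 5·2 = 10
L: 1·6+3·8+3·0 = 30 | 5·6 = 30
T: 1·5+3·0+3·5 = 20 | 5·4 = 20
B: 1·0+3·0+3·5 = 15 | 5·3 = 15
gcd(1,3,3,5) = 1

Coefficients: [1, 3, 3, 5]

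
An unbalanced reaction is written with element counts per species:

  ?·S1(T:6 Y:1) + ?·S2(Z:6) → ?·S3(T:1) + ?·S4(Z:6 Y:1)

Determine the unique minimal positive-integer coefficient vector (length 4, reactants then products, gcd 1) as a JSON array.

Z: 1·0+1·6 = 6 | 6·0+1·6 = 6
T: 1·6+1·0 = 6 | 6·1+1·0 = 6
Y: 1·1+1·0 = 1 | 6·0+1·1 = 1
gcd(1,1,6,1) = 1

Coefficients: [1, 1, 6, 1]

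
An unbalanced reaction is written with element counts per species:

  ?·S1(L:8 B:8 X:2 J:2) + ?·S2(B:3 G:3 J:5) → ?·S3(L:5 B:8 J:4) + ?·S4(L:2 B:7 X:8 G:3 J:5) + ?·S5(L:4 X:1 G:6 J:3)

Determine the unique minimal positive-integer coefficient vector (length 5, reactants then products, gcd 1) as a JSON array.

L: 5·8+5·0 = 40 | 6·5+1·2+2·4 = 40
B: 5·8+5·3 = 55 | 6·8+1·7+2·0 = 55
X: 5·2+5·0 = 10 | 6·0+1·8+2·1 = 10
G: 5·0+5·3 = 15 | 6·0+1·3+2·6 = 15
J: 5·2+5·5 = 35 | 6·4+1·5+2·3 = 35
gcd(5,5,6,1,2) = 1

Coefficients: [5, 5, 6, 1, 2]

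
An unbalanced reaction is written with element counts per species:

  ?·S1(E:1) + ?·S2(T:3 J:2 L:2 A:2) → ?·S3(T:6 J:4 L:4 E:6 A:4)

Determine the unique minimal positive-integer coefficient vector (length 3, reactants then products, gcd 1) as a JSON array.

Coefficients: [6, 2, 1]

T: 6·0+2·3 = 6 | 1·6 = 6
J: 6·0+2·2 = 4 | 1·4 = 4
L: 6·0+2·2 = 4 | 1·4 = 4
E: 6·1+2·0 = 6 | 1·6 = 6
A: 6·0+2·2 = 4 | 1·4 = 4
gcd(6,2,1) = 1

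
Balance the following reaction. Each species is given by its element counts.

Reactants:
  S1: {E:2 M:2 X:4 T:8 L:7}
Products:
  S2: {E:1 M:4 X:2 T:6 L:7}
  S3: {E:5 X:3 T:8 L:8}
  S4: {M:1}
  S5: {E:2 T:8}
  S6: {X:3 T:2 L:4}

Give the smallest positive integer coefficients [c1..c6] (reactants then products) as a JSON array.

E: 5·2 = 10 | 1·1+1·5+6·0+2·2+5·0 = 10
M: 5·2 = 10 | 1·4+1·0+6·1+2·0+5·0 = 10
X: 5·4 = 20 | 1·2+1·3+6·0+2·0+5·3 = 20
T: 5·8 = 40 | 1·6+1·8+6·0+2·8+5·2 = 40
L: 5·7 = 35 | 1·7+1·8+6·0+2·0+5·4 = 35
gcd(5,1,1,6,2,5) = 1

Coefficients: [5, 1, 1, 6, 2, 5]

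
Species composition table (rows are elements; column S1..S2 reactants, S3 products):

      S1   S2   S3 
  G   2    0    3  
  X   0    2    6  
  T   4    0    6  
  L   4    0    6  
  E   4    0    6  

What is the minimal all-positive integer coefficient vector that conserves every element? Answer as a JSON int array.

Coefficients: [3, 6, 2]

G: 3·2+6·0 = 6 | 2·3 = 6
X: 3·0+6·2 = 12 | 2·6 = 12
T: 3·4+6·0 = 12 | 2·6 = 12
L: 3·4+6·0 = 12 | 2·6 = 12
E: 3·4+6·0 = 12 | 2·6 = 12
gcd(3,6,2) = 1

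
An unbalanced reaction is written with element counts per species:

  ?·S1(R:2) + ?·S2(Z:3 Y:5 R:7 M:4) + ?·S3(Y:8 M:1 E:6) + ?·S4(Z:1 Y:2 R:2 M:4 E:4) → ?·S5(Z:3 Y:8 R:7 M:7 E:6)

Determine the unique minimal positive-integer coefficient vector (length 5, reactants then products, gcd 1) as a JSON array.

Z: 1·0+4·3+2·0+6·1 = 18 | 6·3 = 18
Y: 1·0+4·5+2·8+6·2 = 48 | 6·8 = 48
R: 1·2+4·7+2·0+6·2 = 42 | 6·7 = 42
M: 1·0+4·4+2·1+6·4 = 42 | 6·7 = 42
E: 1·0+4·0+2·6+6·4 = 36 | 6·6 = 36
gcd(1,4,2,6,6) = 1

Coefficients: [1, 4, 2, 6, 6]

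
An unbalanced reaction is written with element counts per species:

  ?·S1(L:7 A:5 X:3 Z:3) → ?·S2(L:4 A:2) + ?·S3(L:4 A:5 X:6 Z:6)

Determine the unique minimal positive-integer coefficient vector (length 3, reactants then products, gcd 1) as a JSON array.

L: 4·7 = 28 | 5·4+2·4 = 28
A: 4·5 = 20 | 5·2+2·5 = 20
X: 4·3 = 12 | 5·0+2·6 = 12
Z: 4·3 = 12 | 5·0+2·6 = 12
gcd(4,5,2) = 1

Coefficients: [4, 5, 2]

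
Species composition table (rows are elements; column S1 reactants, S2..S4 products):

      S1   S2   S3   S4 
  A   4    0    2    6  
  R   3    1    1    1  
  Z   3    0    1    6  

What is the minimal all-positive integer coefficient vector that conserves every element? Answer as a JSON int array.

A: 3·4 = 12 | 5·0+3·2+1·6 = 12
R: 3·3 = 9 | 5·1+3·1+1·1 = 9
Z: 3·3 = 9 | 5·0+3·1+1·6 = 9
gcd(3,5,3,1) = 1

Coefficients: [3, 5, 3, 1]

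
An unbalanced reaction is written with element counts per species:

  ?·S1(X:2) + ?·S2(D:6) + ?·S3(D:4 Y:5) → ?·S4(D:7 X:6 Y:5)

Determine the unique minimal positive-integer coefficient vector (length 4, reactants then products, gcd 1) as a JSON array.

Coefficients: [6, 1, 2, 2]

D: 6·0+1·6+2·4 = 14 | 2·7 = 14
X: 6·2+1·0+2·0 = 12 | 2·6 = 12
Y: 6·0+1·0+2·5 = 10 | 2·5 = 10
gcd(6,1,2,2) = 1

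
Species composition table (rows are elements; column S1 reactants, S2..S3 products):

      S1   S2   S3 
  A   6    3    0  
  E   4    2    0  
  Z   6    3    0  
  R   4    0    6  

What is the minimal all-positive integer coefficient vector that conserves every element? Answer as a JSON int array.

A: 3·6 = 18 | 6·3+2·0 = 18
E: 3·4 = 12 | 6·2+2·0 = 12
Z: 3·6 = 18 | 6·3+2·0 = 18
R: 3·4 = 12 | 6·0+2·6 = 12
gcd(3,6,2) = 1

Coefficients: [3, 6, 2]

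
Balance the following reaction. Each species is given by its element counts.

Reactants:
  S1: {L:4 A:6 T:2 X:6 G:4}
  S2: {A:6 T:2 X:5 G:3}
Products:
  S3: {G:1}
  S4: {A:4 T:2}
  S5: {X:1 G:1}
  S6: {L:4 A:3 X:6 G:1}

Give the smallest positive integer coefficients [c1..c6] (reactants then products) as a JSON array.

Coefficients: [2, 1, 4, 3, 5, 2]

L: 2·4+1·0 = 8 | 4·0+3·0+5·0+2·4 = 8
A: 2·6+1·6 = 18 | 4·0+3·4+5·0+2·3 = 18
T: 2·2+1·2 = 6 | 4·0+3·2+5·0+2·0 = 6
X: 2·6+1·5 = 17 | 4·0+3·0+5·1+2·6 = 17
G: 2·4+1·3 = 11 | 4·1+3·0+5·1+2·1 = 11
gcd(2,1,4,3,5,2) = 1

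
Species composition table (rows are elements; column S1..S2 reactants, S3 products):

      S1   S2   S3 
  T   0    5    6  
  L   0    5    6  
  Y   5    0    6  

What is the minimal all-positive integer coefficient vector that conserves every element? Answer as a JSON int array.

T: 6·0+6·5 = 30 | 5·6 = 30
L: 6·0+6·5 = 30 | 5·6 = 30
Y: 6·5+6·0 = 30 | 5·6 = 30
gcd(6,6,5) = 1

Coefficients: [6, 6, 5]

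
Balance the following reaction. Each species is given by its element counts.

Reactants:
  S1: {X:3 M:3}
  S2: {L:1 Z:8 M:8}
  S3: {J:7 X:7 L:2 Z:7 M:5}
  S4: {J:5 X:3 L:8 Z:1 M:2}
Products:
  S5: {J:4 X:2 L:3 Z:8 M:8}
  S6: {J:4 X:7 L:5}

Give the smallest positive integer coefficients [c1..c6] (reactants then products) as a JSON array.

J: 1·0+3·0+3·7+3·5 = 36 | 6·4+3·4 = 36
X: 1·3+3·0+3·7+3·3 = 33 | 6·2+3·7 = 33
L: 1·0+3·1+3·2+3·8 = 33 | 6·3+3·5 = 33
Z: 1·0+3·8+3·7+3·1 = 48 | 6·8+3·0 = 48
M: 1·3+3·8+3·5+3·2 = 48 | 6·8+3·0 = 48
gcd(1,3,3,3,6,3) = 1

Coefficients: [1, 3, 3, 3, 6, 3]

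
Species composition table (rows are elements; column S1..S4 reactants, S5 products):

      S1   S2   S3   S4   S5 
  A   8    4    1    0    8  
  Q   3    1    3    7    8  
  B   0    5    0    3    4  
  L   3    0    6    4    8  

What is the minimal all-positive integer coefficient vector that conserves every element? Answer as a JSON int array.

A: 4·8+3·4+4·1+3·0 = 48 | 6·8 = 48
Q: 4·3+3·1+4·3+3·7 = 48 | 6·8 = 48
B: 4·0+3·5+4·0+3·3 = 24 | 6·4 = 24
L: 4·3+3·0+4·6+3·4 = 48 | 6·8 = 48
gcd(4,3,4,3,6) = 1

Coefficients: [4, 3, 4, 3, 6]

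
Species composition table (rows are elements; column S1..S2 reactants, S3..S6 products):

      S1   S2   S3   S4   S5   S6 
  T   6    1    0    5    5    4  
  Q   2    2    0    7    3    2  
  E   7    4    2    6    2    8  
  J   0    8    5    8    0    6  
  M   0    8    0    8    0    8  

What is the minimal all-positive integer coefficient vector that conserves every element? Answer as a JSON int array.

Coefficients: [4, 6, 2, 1, 1, 5]

T: 4·6+6·1 = 30 | 2·0+1·5+1·5+5·4 = 30
Q: 4·2+6·2 = 20 | 2·0+1·7+1·3+5·2 = 20
E: 4·7+6·4 = 52 | 2·2+1·6+1·2+5·8 = 52
J: 4·0+6·8 = 48 | 2·5+1·8+1·0+5·6 = 48
M: 4·0+6·8 = 48 | 2·0+1·8+1·0+5·8 = 48
gcd(4,6,2,1,1,5) = 1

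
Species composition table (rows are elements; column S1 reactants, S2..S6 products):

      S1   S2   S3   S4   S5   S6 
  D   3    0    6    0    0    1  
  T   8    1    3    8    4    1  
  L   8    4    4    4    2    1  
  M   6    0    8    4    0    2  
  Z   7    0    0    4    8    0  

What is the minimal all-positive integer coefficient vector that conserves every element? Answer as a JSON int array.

Coefficients: [4, 3, 1, 1, 3, 6]

D: 4·3 = 12 | 3·0+1·6+1·0+3·0+6·1 = 12
T: 4·8 = 32 | 3·1+1·3+1·8+3·4+6·1 = 32
L: 4·8 = 32 | 3·4+1·4+1·4+3·2+6·1 = 32
M: 4·6 = 24 | 3·0+1·8+1·4+3·0+6·2 = 24
Z: 4·7 = 28 | 3·0+1·0+1·4+3·8+6·0 = 28
gcd(4,3,1,1,3,6) = 1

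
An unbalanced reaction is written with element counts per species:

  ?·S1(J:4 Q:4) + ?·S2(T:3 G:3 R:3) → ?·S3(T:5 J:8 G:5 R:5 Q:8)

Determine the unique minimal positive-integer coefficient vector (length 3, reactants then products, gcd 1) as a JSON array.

Coefficients: [6, 5, 3]

T: 6·0+5·3 = 15 | 3·5 = 15
J: 6·4+5·0 = 24 | 3·8 = 24
G: 6·0+5·3 = 15 | 3·5 = 15
R: 6·0+5·3 = 15 | 3·5 = 15
Q: 6·4+5·0 = 24 | 3·8 = 24
gcd(6,5,3) = 1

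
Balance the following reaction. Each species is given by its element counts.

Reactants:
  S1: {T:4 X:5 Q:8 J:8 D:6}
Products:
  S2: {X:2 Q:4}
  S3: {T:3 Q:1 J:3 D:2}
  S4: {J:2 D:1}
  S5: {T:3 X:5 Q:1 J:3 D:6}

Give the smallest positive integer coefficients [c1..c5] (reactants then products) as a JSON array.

T: 3·4 = 12 | 5·0+3·3+6·0+1·3 = 12
X: 3·5 = 15 | 5·2+3·0+6·0+1·5 = 15
Q: 3·8 = 24 | 5·4+3·1+6·0+1·1 = 24
J: 3·8 = 24 | 5·0+3·3+6·2+1·3 = 24
D: 3·6 = 18 | 5·0+3·2+6·1+1·6 = 18
gcd(3,5,3,6,1) = 1

Coefficients: [3, 5, 3, 6, 1]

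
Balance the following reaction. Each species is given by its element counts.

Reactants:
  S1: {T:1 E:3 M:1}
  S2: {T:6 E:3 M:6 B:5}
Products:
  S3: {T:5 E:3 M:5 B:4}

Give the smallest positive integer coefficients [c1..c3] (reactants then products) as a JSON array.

T: 1·1+4·6 = 25 | 5·5 = 25
E: 1·3+4·3 = 15 | 5·3 = 15
M: 1·1+4·6 = 25 | 5·5 = 25
B: 1·0+4·5 = 20 | 5·4 = 20
gcd(1,4,5) = 1

Coefficients: [1, 4, 5]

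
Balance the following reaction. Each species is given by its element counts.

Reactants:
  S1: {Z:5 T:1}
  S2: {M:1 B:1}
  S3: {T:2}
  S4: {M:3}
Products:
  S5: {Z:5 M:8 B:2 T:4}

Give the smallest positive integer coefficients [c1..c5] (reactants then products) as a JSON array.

Coefficients: [2, 4, 3, 4, 2]

Z: 2·5+4·0+3·0+4·0 = 10 | 2·5 = 10
M: 2·0+4·1+3·0+4·3 = 16 | 2·8 = 16
B: 2·0+4·1+3·0+4·0 = 4 | 2·2 = 4
T: 2·1+4·0+3·2+4·0 = 8 | 2·4 = 8
gcd(2,4,3,4,2) = 1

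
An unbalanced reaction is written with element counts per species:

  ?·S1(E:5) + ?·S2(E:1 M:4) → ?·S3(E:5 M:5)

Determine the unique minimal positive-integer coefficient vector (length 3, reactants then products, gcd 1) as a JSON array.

E: 3·5+5·1 = 20 | 4·5 = 20
M: 3·0+5·4 = 20 | 4·5 = 20
gcd(3,5,4) = 1

Coefficients: [3, 5, 4]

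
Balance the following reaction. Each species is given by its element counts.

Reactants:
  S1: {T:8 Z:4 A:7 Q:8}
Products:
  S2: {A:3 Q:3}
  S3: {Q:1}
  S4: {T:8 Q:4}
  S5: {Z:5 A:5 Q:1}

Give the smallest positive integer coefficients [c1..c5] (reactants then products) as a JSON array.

Coefficients: [5, 5, 1, 5, 4]

T: 5·8 = 40 | 5·0+1·0+5·8+4·0 = 40
Z: 5·4 = 20 | 5·0+1·0+5·0+4·5 = 20
A: 5·7 = 35 | 5·3+1·0+5·0+4·5 = 35
Q: 5·8 = 40 | 5·3+1·1+5·4+4·1 = 40
gcd(5,5,1,5,4) = 1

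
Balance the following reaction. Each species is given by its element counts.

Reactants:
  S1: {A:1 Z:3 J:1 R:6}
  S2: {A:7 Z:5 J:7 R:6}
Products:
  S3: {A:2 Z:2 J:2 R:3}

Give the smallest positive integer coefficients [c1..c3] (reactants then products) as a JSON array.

Coefficients: [1, 1, 4]

A: 1·1+1·7 = 8 | 4·2 = 8
Z: 1·3+1·5 = 8 | 4·2 = 8
J: 1·1+1·7 = 8 | 4·2 = 8
R: 1·6+1·6 = 12 | 4·3 = 12
gcd(1,1,4) = 1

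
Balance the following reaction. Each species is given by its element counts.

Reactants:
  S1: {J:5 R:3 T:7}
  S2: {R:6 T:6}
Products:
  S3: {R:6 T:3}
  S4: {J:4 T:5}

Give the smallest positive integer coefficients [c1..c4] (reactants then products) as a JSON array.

J: 4·5+1·0 = 20 | 3·0+5·4 = 20
R: 4·3+1·6 = 18 | 3·6+5·0 = 18
T: 4·7+1·6 = 34 | 3·3+5·5 = 34
gcd(4,1,3,5) = 1

Coefficients: [4, 1, 3, 5]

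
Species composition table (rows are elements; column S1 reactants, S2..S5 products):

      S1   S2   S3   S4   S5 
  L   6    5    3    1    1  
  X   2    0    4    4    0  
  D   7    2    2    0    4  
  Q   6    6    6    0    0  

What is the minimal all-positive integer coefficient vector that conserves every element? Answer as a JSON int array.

L: 4·6 = 24 | 3·5+1·3+1·1+5·1 = 24
X: 4·2 = 8 | 3·0+1·4+1·4+5·0 = 8
D: 4·7 = 28 | 3·2+1·2+1·0+5·4 = 28
Q: 4·6 = 24 | 3·6+1·6+1·0+5·0 = 24
gcd(4,3,1,1,5) = 1

Coefficients: [4, 3, 1, 1, 5]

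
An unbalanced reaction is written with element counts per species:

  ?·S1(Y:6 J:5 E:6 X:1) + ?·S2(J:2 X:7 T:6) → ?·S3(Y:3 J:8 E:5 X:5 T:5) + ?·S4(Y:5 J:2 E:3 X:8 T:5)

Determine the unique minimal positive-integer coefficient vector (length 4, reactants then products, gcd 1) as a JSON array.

Y: 4·6+5·0 = 24 | 3·3+3·5 = 24
J: 4·5+5·2 = 30 | 3·8+3·2 = 30
E: 4·6+5·0 = 24 | 3·5+3·3 = 24
X: 4·1+5·7 = 39 | 3·5+3·8 = 39
T: 4·0+5·6 = 30 | 3·5+3·5 = 30
gcd(4,5,3,3) = 1

Coefficients: [4, 5, 3, 3]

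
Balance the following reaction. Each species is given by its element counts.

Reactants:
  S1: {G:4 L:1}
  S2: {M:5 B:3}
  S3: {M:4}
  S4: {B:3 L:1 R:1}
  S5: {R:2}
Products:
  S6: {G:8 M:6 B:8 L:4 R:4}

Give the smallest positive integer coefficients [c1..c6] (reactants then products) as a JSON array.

G: 6·4+2·0+2·0+6·0+3·0 = 24 | 3·8 = 24
M: 6·0+2·5+2·4+6·0+3·0 = 18 | 3·6 = 18
B: 6·0+2·3+2·0+6·3+3·0 = 24 | 3·8 = 24
L: 6·1+2·0+2·0+6·1+3·0 = 12 | 3·4 = 12
R: 6·0+2·0+2·0+6·1+3·2 = 12 | 3·4 = 12
gcd(6,2,2,6,3,3) = 1

Coefficients: [6, 2, 2, 6, 3, 3]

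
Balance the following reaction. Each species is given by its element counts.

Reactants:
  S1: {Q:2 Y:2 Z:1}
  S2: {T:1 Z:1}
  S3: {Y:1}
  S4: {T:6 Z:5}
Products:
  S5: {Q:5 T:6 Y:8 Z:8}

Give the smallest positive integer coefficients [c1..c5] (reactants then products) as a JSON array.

Coefficients: [5, 6, 6, 1, 2]

Q: 5·2+6·0+6·0+1·0 = 10 | 2·5 = 10
T: 5·0+6·1+6·0+1·6 = 12 | 2·6 = 12
Y: 5·2+6·0+6·1+1·0 = 16 | 2·8 = 16
Z: 5·1+6·1+6·0+1·5 = 16 | 2·8 = 16
gcd(5,6,6,1,2) = 1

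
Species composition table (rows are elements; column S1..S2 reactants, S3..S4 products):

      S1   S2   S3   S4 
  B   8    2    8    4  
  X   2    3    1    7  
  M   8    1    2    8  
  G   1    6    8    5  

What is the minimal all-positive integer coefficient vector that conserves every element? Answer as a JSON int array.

Coefficients: [1, 2, 1, 1]

B: 1·8+2·2 = 12 | 1·8+1·4 = 12
X: 1·2+2·3 = 8 | 1·1+1·7 = 8
M: 1·8+2·1 = 10 | 1·2+1·8 = 10
G: 1·1+2·6 = 13 | 1·8+1·5 = 13
gcd(1,2,1,1) = 1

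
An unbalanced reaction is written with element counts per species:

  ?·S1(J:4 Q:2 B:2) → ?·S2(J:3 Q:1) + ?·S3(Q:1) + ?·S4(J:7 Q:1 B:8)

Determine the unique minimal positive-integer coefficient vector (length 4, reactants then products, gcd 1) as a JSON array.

J: 4·4 = 16 | 3·3+4·0+1·7 = 16
Q: 4·2 = 8 | 3·1+4·1+1·1 = 8
B: 4·2 = 8 | 3·0+4·0+1·8 = 8
gcd(4,3,4,1) = 1

Coefficients: [4, 3, 4, 1]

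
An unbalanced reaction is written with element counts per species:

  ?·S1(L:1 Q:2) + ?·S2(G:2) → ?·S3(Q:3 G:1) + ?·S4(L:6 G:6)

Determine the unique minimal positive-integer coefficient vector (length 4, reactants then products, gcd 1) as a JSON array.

Coefficients: [6, 5, 4, 1]

L: 6·1+5·0 = 6 | 4·0+1·6 = 6
Q: 6·2+5·0 = 12 | 4·3+1·0 = 12
G: 6·0+5·2 = 10 | 4·1+1·6 = 10
gcd(6,5,4,1) = 1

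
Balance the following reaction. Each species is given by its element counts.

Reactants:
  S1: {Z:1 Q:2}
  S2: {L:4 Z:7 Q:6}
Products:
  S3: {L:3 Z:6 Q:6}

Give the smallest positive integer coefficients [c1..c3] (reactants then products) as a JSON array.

Coefficients: [3, 3, 4]

L: 3·0+3·4 = 12 | 4·3 = 12
Z: 3·1+3·7 = 24 | 4·6 = 24
Q: 3·2+3·6 = 24 | 4·6 = 24
gcd(3,3,4) = 1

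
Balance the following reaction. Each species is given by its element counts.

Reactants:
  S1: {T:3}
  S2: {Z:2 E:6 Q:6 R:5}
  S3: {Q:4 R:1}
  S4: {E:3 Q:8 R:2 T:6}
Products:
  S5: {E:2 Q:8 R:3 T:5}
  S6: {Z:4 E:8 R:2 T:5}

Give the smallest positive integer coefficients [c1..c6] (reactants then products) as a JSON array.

Z: 6·0+2·2+3·0+2·0 = 4 | 5·0+1·4 = 4
E: 6·0+2·6+3·0+2·3 = 18 | 5·2+1·8 = 18
Q: 6·0+2·6+3·4+2·8 = 40 | 5·8+1·0 = 40
R: 6·0+2·5+3·1+2·2 = 17 | 5·3+1·2 = 17
T: 6·3+2·0+3·0+2·6 = 30 | 5·5+1·5 = 30
gcd(6,2,3,2,5,1) = 1

Coefficients: [6, 2, 3, 2, 5, 1]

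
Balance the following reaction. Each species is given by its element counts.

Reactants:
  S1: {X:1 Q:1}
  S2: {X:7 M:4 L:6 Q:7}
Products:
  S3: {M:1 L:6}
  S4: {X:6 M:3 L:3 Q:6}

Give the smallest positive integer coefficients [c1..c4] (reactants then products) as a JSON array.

Coefficients: [1, 5, 2, 6]

X: 1·1+5·7 = 36 | 2·0+6·6 = 36
M: 1·0+5·4 = 20 | 2·1+6·3 = 20
L: 1·0+5·6 = 30 | 2·6+6·3 = 30
Q: 1·1+5·7 = 36 | 2·0+6·6 = 36
gcd(1,5,2,6) = 1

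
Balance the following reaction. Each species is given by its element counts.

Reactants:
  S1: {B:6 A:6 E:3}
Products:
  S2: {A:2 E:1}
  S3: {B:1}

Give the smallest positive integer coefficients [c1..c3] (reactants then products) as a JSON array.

Coefficients: [1, 3, 6]

B: 1·6 = 6 | 3·0+6·1 = 6
A: 1·6 = 6 | 3·2+6·0 = 6
E: 1·3 = 3 | 3·1+6·0 = 3
gcd(1,3,6) = 1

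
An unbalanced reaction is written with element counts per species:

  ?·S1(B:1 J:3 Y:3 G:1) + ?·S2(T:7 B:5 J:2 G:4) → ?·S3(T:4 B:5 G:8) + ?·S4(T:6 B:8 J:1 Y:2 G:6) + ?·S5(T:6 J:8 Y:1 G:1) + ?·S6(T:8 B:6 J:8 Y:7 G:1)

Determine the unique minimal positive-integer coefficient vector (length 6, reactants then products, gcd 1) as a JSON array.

Coefficients: [5, 6, 1, 3, 2, 1]

T: 5·0+6·7 = 42 | 1·4+3·6+2·6+1·8 = 42
B: 5·1+6·5 = 35 | 1·5+3·8+2·0+1·6 = 35
J: 5·3+6·2 = 27 | 1·0+3·1+2·8+1·8 = 27
Y: 5·3+6·0 = 15 | 1·0+3·2+2·1+1·7 = 15
G: 5·1+6·4 = 29 | 1·8+3·6+2·1+1·1 = 29
gcd(5,6,1,3,2,1) = 1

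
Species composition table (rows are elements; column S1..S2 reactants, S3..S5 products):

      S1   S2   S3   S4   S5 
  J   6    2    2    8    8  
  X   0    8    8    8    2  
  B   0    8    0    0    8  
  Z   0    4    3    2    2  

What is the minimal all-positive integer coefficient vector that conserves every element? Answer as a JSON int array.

J: 6·6+4·2 = 44 | 2·2+1·8+4·8 = 44
X: 6·0+4·8 = 32 | 2·8+1·8+4·2 = 32
B: 6·0+4·8 = 32 | 2·0+1·0+4·8 = 32
Z: 6·0+4·4 = 16 | 2·3+1·2+4·2 = 16
gcd(6,4,2,1,4) = 1

Coefficients: [6, 4, 2, 1, 4]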